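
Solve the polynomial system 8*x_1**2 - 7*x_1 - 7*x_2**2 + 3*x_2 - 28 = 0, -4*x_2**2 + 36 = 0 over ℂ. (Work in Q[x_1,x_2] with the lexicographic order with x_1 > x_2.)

Compute a lex Gröbner basis by Buchberger's algorithm.
f_1 = 8*x_1**2 - 7*x_1 - 7*x_2**2 + 3*x_2 - 28, LT = x_1**2.
f_2 = -4*x_2**2 + 36, LT = x_2**2.

S(f_1,f_2): leading monomials are coprime, so the S-polynomial reduces to 0 (Buchberger's first criterion).
Every S-polynomial of the final basis reduces to 0, so we have a Gröbner basis.
Inter-reduce: drop elements whose leading term is divisible by another's, tail-reduce, and make monic.
Reduced Gröbner basis: {x_1**2 - 7/8*x_1 + 3/8*x_2 - 91/8, x_2**2 - 9}.

The lex basis is triangular: the last element involves only x_2. Solving x_2**2 - 9 = 0 gives x_2 ∈ {-3, 3}; substituting each value into the earlier elements determines the remaining variables.
  x_2 = -3: the earlier basis element becomes x_1**2 - 7/8*x_1 - 25/2 = 0, giving x_1 = -25/8, 4 — points (-25/8, -3), (4, -3).
  x_2 = 3: the earlier basis element becomes x_1**2 - 7/8*x_1 - 41/4 = 0, giving x_1 = 7/16 - 9*sqrt(33)/16, 7/16 + 9*sqrt(33)/16 — points (7/16 - 9*sqrt(33)/16, 3), (7/16 + 9*sqrt(33)/16, 3).
Substituting each solution back into the original system confirms all equations vanish.

{(-25/8, -3), (4, -3), (7/16 - 9*sqrt(33)/16, 3), (7/16 + 9*sqrt(33)/16, 3)}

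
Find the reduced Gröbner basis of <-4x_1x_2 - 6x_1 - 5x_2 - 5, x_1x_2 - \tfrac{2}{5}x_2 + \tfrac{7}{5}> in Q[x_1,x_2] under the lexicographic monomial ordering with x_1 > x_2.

f_1 = -4x_1x_2 - 6x_1 - 5x_2 - 5, LT = x_1x_2.
f_2 = x_1x_2 - \tfrac{2}{5}x_2 + \tfrac{7}{5}, LT = x_1x_2.

S(f_1,f_2): lcm = x_1x_2. S = \tfrac{3}{2}x_1 + \tfrac{33}{20}x_2 - \tfrac{3}{20}.
  leading term x_1: no divisor's leading term divides it; move \tfrac{3}{2}x_1 to the remainder.
  leading term x_2: no divisor's leading term divides it; move \tfrac{33}{20}x_2 to the remainder.
  leading term 1: no divisor's leading term divides it; move -\tfrac{3}{20} to the remainder.
  remainder \tfrac{3}{2}x_1 + \tfrac{33}{20}x_2 - \tfrac{3}{20} ≠ 0; add g_3 = \tfrac{3}{2}x_1 + \tfrac{33}{20}x_2 - \tfrac{3}{20} to the basis.

S(f_1,g_3): lcm = x_1x_2. S = \tfrac{3}{2}x_1 - \tfrac{11}{10}x_2^{2} + \tfrac{27}{20}x_2 + \tfrac{5}{4}.
  leading term x_1: subtract (1)·g_3 from \tfrac{3}{2}x_1 - \tfrac{11}{10}x_2^{2} + \tfrac{27}{20}x_2 + \tfrac{5}{4} → -\tfrac{11}{10}x_2^{2} - \tfrac{3}{10}x_2 + \tfrac{7}{5}
  leading term x_2^{2}: no divisor's leading term divides it; move -\tfrac{11}{10}x_2^{2} to the remainder.
  leading term x_2: no divisor's leading term divides it; move -\tfrac{3}{10}x_2 to the remainder.
  leading term 1: no divisor's leading term divides it; move \tfrac{7}{5} to the remainder.
  remainder -\tfrac{11}{10}x_2^{2} - \tfrac{3}{10}x_2 + \tfrac{7}{5} ≠ 0; add g_4 = -\tfrac{11}{10}x_2^{2} - \tfrac{3}{10}x_2 + \tfrac{7}{5} to the basis.

The other S-polynomials (S(f_2,g_3), S(f_1,g_4), S(f_2,g_4), S(g_3,g_4)) all reduce to 0 modulo the current basis, so we have a Gröbner basis.
Inter-reduce: drop elements whose leading term is divisible by another's, tail-reduce, and make monic.

G = {x_1 + \tfrac{11}{10}x_2 - \tfrac{1}{10}, x_2^{2} + \tfrac{3}{11}x_2 - \tfrac{14}{11}}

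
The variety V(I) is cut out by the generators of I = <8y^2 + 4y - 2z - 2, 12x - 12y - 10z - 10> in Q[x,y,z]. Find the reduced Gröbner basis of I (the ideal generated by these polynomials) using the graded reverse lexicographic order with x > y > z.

G = {y^2 + 1/2y - 1/4z - 1/4, x - y - 5/6z - 5/6}

f_1 = 8y^2 + 4y - 2z - 2, LT = y^2.
f_2 = 12x - 12y - 10z - 10, LT = x.

The S-polynomials (S(f_1,f_2)) all reduce to 0 modulo the current basis, so we have a Gröbner basis.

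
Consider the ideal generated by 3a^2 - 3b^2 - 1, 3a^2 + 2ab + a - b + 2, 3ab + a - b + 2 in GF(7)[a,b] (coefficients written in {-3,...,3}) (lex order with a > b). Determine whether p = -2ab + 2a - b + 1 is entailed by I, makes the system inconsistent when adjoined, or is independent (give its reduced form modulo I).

-2ab + 2a - b + 1 lies in I (it reduces to 0).

First compute the reduced Gröbner basis of I by Buchberger's algorithm.
f_1 = 3a^2 - 3b^2 - 1, LT = a^2.
f_2 = 3a^2 + 2ab + a - b + 2, LT = a^2.
f_3 = 3ab + a - b + 2, LT = ab.

S(f_1,f_2): lcm = a^2. S = -3ab + 2a - b^2 - 2b - 1.
  reduce S modulo (f_1, f_2, f_3):
  remainder 3a - b^2 - 3b + 1 ≠ 0; add h_4 = 3a - b^2 - 3b + 1 to the basis.

S(f_1,f_3): lcm = a^2b. S = 2a^2 - 2ab - 3a - b^3 + 2b.
  reduce S modulo (f_1, f_2, f_3, h_4):
  remainder -b^3 + 2b^2 - b + 2 ≠ 0; add h_5 = -b^3 + 2b^2 - b + 2 to the basis.

S(f_2,f_3): lcm = a^2b. S = 2a^2 + 3ab^2 + 3ab - 3a + 2b^2 + 3b.
  reduce S modulo (f_1, f_2, f_3, h_4, h_5):
  remainder 3b^2 - 2b - 1 ≠ 0; add h_6 = 3b^2 - 2b - 1 to the basis.

S(f_1,h_4): lcm = a^2. S = -2ab^2 + ab + 2a - b^2 + 2.
  reduce S modulo (f_1, f_2, f_3, h_4, h_5, h_6):
  remainder -b + 2 ≠ 0; add h_7 = -b + 2 to the basis.

The other S-polynomials (S(f_2,h_4), S(f_3,h_4), S(f_1,h_5), S(f_2,h_5), S(f_3,h_5), S(h_4,h_5), S(f_1,h_6), S(f_2,h_6), S(f_3,h_6), S(h_4,h_6), S(h_5,h_6), S(f_1,h_7), S(f_2,h_7), S(f_3,h_7), S(h_4,h_7), S(h_5,h_7), S(h_6,h_7)) all reduce to 0 modulo the current basis, so we have a Gröbner basis.
Inter-reduce: drop elements whose leading term is divisible by another's, tail-reduce, and make monic.
Reduced Gröbner basis: {a - 3, b - 2}.
Label its elements g_1 = a - 3, g_2 = b - 2.

Reduce p = -2ab + 2a - b + 1 modulo G:
  leading term ab: subtract (-2b)·g_1 from -2ab + 2a - b + 1 → 2a + 1
  leading term a: subtract (2)·g_1 from 2a + 1 → 0
  normal form = 0.
Since the normal form is 0, p ∈ I.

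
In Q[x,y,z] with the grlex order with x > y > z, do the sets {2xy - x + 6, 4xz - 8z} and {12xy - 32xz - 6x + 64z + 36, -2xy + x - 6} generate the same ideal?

Since reduced Gröbner bases are canonical representatives of ideals under a given ordering, it suffices to compute and compare them.
Buchberger on the first generating set:
f_1 = 2xy - x + 6, LT = xy.
f_2 = 4xz - 8z, LT = xz.

S(f_1,f_2): lcm = xyz. S = -1/2xz + 2yz + 3z.
  leading term xz: subtract (-1/8)·f_2 from -1/2xz + 2yz + 3z → 2yz + 2z
  leading term yz: no divisor's leading term divides it; move 2yz to the remainder.
  leading term z: no divisor's leading term divides it; move 2z to the remainder.
  remainder 2yz + 2z ≠ 0; add g_3 = 2yz + 2z to the basis.

S(f_1,g_3): lcm = xyz. S = -3/2xz + 3z.
  leading term xz: subtract (-3/8)·f_2 from -3/2xz + 3z → 0
  remainder 0.

S(f_2,g_3): lcm = xyz. S = -xz - 2yz.
  leading term xz: subtract (-1/4)·f_2 from -xz - 2yz → -2yz - 2z
  leading term yz: subtract (-1)·g_3 from -2yz - 2z → 0
  remainder 0.

Every S-polynomial of the final basis reduces to 0, so we have a Gröbner basis.
Inter-reduce: drop elements whose leading term is divisible by another's, tail-reduce, and make monic.
Reduced Gröbner basis: {xy - 1/2x + 3, xz - 2z, yz + z}.

Buchberger on the second generating set:
h_1 = 12xy - 32xz - 6x + 64z + 36, LT = xy.
h_2 = -2xy + x - 6, LT = xy.

S(h_1,h_2): lcm = xy. S = -8/3xz + 16/3z.
  leading term xz: no divisor's leading term divides it; move -8/3xz to the remainder.
  leading term z: no divisor's leading term divides it; move 16/3z to the remainder.
  remainder -8/3xz + 16/3z ≠ 0; add k_3 = -8/3xz + 16/3z to the basis.

S(h_1,k_3): lcm = xyz. S = -8/3xz^2 - 1/2xz + 2yz + 16/3z^2 + 3z.
  leading term xz^2: subtract (z)·k_3 from -8/3xz^2 - 1/2xz + 2yz + 16/3z^2 + 3z → -1/2xz + 2yz + 3z
  leading term xz: subtract (3/16)·k_3 from -1/2xz + 2yz + 3z → 2yz + 2z
  leading term yz: no divisor's leading term divides it; move 2yz to the remainder.
  leading term z: no divisor's leading term divides it; move 2z to the remainder.
  remainder 2yz + 2z ≠ 0; add k_4 = 2yz + 2z to the basis.

S(h_2,k_3): lcm = xyz. S = -1/2xz + 2yz + 3z.
  leading term xz: subtract (3/16)·k_3 from -1/2xz + 2yz + 3z → 2yz + 2z
  leading term yz: subtract (1)·k_4 from 2yz + 2z → 0
  remainder 0.

S(h_1,k_4): lcm = xyz. S = -8/3xz^2 - 3/2xz + 16/3z^2 + 3z.
  leading term xz^2: subtract (z)·k_3 from -8/3xz^2 - 3/2xz + 16/3z^2 + 3z → -3/2xz + 3z
  leading term xz: subtract (9/16)·k_3 from -3/2xz + 3z → 0
  remainder 0.

S(h_2,k_4): lcm = xyz. S = -3/2xz + 3z.
  leading term xz: subtract (9/16)·k_3 from -3/2xz + 3z → 0
  remainder 0.

S(k_3,k_4): lcm = xyz. S = -xz - 2yz.
  leading term xz: subtract (3/8)·k_3 from -xz - 2yz → -2yz - 2z
  leading term yz: subtract (-1)·k_4 from -2yz - 2z → 0
  remainder 0.

Every S-polynomial of the final basis reduces to 0, so we have a Gröbner basis.
Inter-reduce: drop elements whose leading term is divisible by another's, tail-reduce, and make monic.
Reduced Gröbner basis: {xy - 1/2x + 3, xz - 2z, yz + z}.

The two bases agree; hence the ideals are identical.

Yes, the ideals are equal.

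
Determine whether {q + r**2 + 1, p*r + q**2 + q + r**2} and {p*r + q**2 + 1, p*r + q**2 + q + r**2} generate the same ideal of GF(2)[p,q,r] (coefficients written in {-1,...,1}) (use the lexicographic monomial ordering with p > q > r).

Equality of ideals is decidable: compute both reduced Gröbner bases (unique for the ordering) and check whether they agree.
Buchberger on the first generating set:
f_1 = q + r**2 + 1, LT = q.
f_2 = p*r + q**2 + q + r**2, LT = p*r.

The S-polynomials (S(f_1,f_2)) all reduce to 0 modulo the current basis, so we have a Gröbner basis.
Inter-reduce: drop elements whose leading term is divisible by another's, tail-reduce, and make monic.
Reduced Gröbner basis: {p*r + r**4, q + r**2 + 1}.

Buchberger on the second generating set:
h_1 = p*r + q**2 + 1, LT = p*r.
h_2 = p*r + q**2 + q + r**2, LT = p*r.

S(h_1,h_2): lcm = p*r. S = q + r**2 + 1.
  leading term q: no divisor's leading term divides it; move q to the remainder.
  leading term r**2: no divisor's leading term divides it; move r**2 to the remainder.
  leading term 1: no divisor's leading term divides it; move 1 to the remainder.
  remainder q + r**2 + 1 ≠ 0; add k_3 = q + r**2 + 1 to the basis.

The other S-polynomials (S(h_1,k_3), S(h_2,k_3)) all reduce to 0 modulo the current basis, so we have a Gröbner basis.
Inter-reduce: drop elements whose leading term is divisible by another's, tail-reduce, and make monic.
Reduced Gröbner basis: {p*r + r**4, q + r**2 + 1}.

The two bases agree; hence the ideals are identical.
The choice of monomial ordering does not affect the verdict — as long as both bases are computed under the same ordering, their equality decides ideal equality.

Yes, the ideals are equal.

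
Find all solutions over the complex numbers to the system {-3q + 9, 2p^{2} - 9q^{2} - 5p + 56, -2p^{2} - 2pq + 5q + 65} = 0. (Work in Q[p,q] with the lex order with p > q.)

{(5, 3)}

Compute a lex Gröbner basis by Buchberger's algorithm.
f_1 = -3q + 9, LT = q.
f_2 = 2p^{2} - 5p - 9q^{2} + 56, LT = p^{2}.
f_3 = -2p^{2} - 2pq + 5q + 65, LT = p^{2}.

S(f_1,f_2): leading monomials are coprime, so the S-polynomial reduces to 0 (Buchberger's first criterion).
S(f_1,f_3): leading monomials are coprime, so the S-polynomial reduces to 0 (Buchberger's first criterion).
S(f_2,f_3): lcm = p^{2}. S = -pq - \tfrac{5}{2}p - \tfrac{9}{2}q^{2} + \tfrac{5}{2}q + \tfrac{121}{2}.
  leading term pq: subtract (\tfrac{1}{3}p)·f_1 from -pq - \tfrac{5}{2}p - \tfrac{9}{2}q^{2} + \tfrac{5}{2}q + \tfrac{121}{2} → -\tfrac{11}{2}p - \tfrac{9}{2}q^{2} + \tfrac{5}{2}q + \tfrac{121}{2}
  leading term p: no divisor's leading term divides it; move -\tfrac{11}{2}p to the remainder.
  leading term q^{2}: subtract (\tfrac{3}{2}q)·f_1 from -\tfrac{9}{2}q^{2} + \tfrac{5}{2}q + \tfrac{121}{2} → -11q + \tfrac{121}{2}
  leading term q: subtract (\tfrac{11}{3})·f_1 from -11q + \tfrac{121}{2} → \tfrac{55}{2}
  leading term 1: no divisor's leading term divides it; move \tfrac{55}{2} to the remainder.
  remainder -\tfrac{11}{2}p + \tfrac{55}{2} ≠ 0; add h_4 = -\tfrac{11}{2}p + \tfrac{55}{2} to the basis.

S(f_1,h_4): leading monomials are coprime, so the S-polynomial reduces to 0 (Buchberger's first criterion).
S(f_2,h_4): lcm = p^{2}. S = \tfrac{5}{2}p - \tfrac{9}{2}q^{2} + 28.
  leading term p: subtract (-\tfrac{5}{11})·h_4 from \tfrac{5}{2}p - \tfrac{9}{2}q^{2} + 28 → -\tfrac{9}{2}q^{2} + \tfrac{81}{2}
  leading term q^{2}: subtract (\tfrac{3}{2}q)·f_1 from -\tfrac{9}{2}q^{2} + \tfrac{81}{2} → -\tfrac{27}{2}q + \tfrac{81}{2}
  leading term q: subtract (\tfrac{9}{2})·f_1 from -\tfrac{27}{2}q + \tfrac{81}{2} → 0
  remainder 0.

S(f_3,h_4): lcm = p^{2}. S = pq + 5p - \tfrac{5}{2}q - \tfrac{65}{2}.
  leading term pq: subtract (-\tfrac{1}{3}p)·f_1 from pq + 5p - \tfrac{5}{2}q - \tfrac{65}{2} → 8p - \tfrac{5}{2}q - \tfrac{65}{2}
  leading term p: subtract (-\tfrac{16}{11})·h_4 from 8p - \tfrac{5}{2}q - \tfrac{65}{2} → -\tfrac{5}{2}q + \tfrac{15}{2}
  leading term q: subtract (\tfrac{5}{6})·f_1 from -\tfrac{5}{2}q + \tfrac{15}{2} → 0
  remainder 0.

Every S-polynomial of the final basis reduces to 0, so we have a Gröbner basis.
Inter-reduce: drop elements whose leading term is divisible by another's, tail-reduce, and make monic.
Reduced Gröbner basis: {p - 5, q - 3}.

From the last basis element, q - 3 = 0, so q takes values in {3}. Each choice, substituted upward through the basis, yields the corresponding point(s) of the solution set.
  q = 3: the earlier basis element becomes p - 5 = 0, giving p = 5 — point (5, 3).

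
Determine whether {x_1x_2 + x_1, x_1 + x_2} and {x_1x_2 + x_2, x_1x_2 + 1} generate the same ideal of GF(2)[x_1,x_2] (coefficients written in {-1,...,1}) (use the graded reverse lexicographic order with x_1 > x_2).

No, the ideals differ.

For a fixed monomial order, each ideal has a unique reduced Gröbner basis; comparing bases decides equality.
Buchberger on the first generating set:
f_1 = x_1x_2 + x_1, LT = x_1x_2.
f_2 = x_1 + x_2, LT = x_1.

S(f_1,f_2): lcm = x_1x_2. S = x_2^2 + x_1.
  leading term x_2^2: no divisor's leading term divides it; move x_2^2 to the remainder.
  leading term x_1: subtract (1)·f_2 from x_1 → x_2
  leading term x_2: no divisor's leading term divides it; move x_2 to the remainder.
  remainder x_2^2 + x_2 ≠ 0; add g_3 = x_2^2 + x_2 to the basis.

The other S-polynomials (S(f_1,g_3), S(f_2,g_3)) all reduce to 0 modulo the current basis, so we have a Gröbner basis.
Inter-reduce: drop elements whose leading term is divisible by another's, tail-reduce, and make monic.
Reduced Gröbner basis: {x_2^2 + x_2, x_1 + x_2}.

Buchberger on the second generating set:
h_1 = x_1x_2 + x_2, LT = x_1x_2.
h_2 = x_1x_2 + 1, LT = x_1x_2.

S(h_1,h_2): lcm = x_1x_2. S = x_2 + 1.
  leading term x_2: no divisor's leading term divides it; move x_2 to the remainder.
  leading term 1: no divisor's leading term divides it; move 1 to the remainder.
  remainder x_2 + 1 ≠ 0; add k_3 = x_2 + 1 to the basis.

S(h_1,k_3): lcm = x_1x_2. S = x_1 + x_2.
  leading term x_1: no divisor's leading term divides it; move x_1 to the remainder.
  leading term x_2: subtract (1)·k_3 from x_2 → 1
  leading term 1: no divisor's leading term divides it; move 1 to the remainder.
  remainder x_1 + 1 ≠ 0; add k_4 = x_1 + 1 to the basis.

The other S-polynomials (S(h_2,k_3), S(h_1,k_4), S(h_2,k_4), S(k_3,k_4)) all reduce to 0 modulo the current basis, so we have a Gröbner basis.
Inter-reduce: drop elements whose leading term is divisible by another's, tail-reduce, and make monic.
Reduced Gröbner basis: {x_1 + 1, x_2 + 1}.

These differ, so the ideals are not equal.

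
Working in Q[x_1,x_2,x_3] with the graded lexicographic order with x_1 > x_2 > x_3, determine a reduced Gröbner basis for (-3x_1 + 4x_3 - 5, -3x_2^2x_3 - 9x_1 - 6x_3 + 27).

G = {x_2^2x_3 + 6x_3 - 14, x_1 - 4/3x_3 + 5/3}

f_1 = -3x_1 + 4x_3 - 5, LT = x_1.
f_2 = -3x_2^2x_3 - 9x_1 - 6x_3 + 27, LT = x_2^2x_3.

The S-polynomials (S(f_1,f_2)) all reduce to 0 modulo the current basis, so we have a Gröbner basis.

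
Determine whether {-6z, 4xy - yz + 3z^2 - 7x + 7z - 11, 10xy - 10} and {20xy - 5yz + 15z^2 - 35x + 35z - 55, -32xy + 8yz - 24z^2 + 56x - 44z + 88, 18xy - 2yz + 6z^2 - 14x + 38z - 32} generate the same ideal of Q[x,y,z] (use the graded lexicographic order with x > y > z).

Yes, the ideals are equal.

Since reduced Gröbner bases are canonical representatives of ideals under a given ordering, it suffices to compute and compare them.
Buchberger on the first generating set:
f_1 = -6z, LT = z.
f_2 = 4xy - yz + 3z^2 - 7x + 7z - 11, LT = xy.
f_3 = 10xy - 10, LT = xy.

S(f_2,f_3): lcm = xy. S = -1/4yz + 3/4z^2 - 7/4x + 7/4z - 7/4.
  reduce S modulo (f_1, f_2, f_3):
  remainder -7/4x - 7/4 ≠ 0; add g_4 = -7/4x - 7/4 to the basis.

S(f_2,g_4): lcm = xy. S = -1/4yz + 3/4z^2 - 7/4x - y + 7/4z - 11/4.
  reduce S modulo (f_1, f_2, f_3, g_4):
  remainder -y - 1 ≠ 0; add g_5 = -y - 1 to the basis.

The other S-polynomials (S(f_1,f_2), S(f_1,f_3), S(f_1,g_4), S(f_3,g_4), S(f_1,g_5), S(f_2,g_5), S(f_3,g_5), S(g_4,g_5)) all reduce to 0 modulo the current basis, so we have a Gröbner basis.
Inter-reduce: drop elements whose leading term is divisible by another's, tail-reduce, and make monic.
Reduced Gröbner basis: {x + 1, y + 1, z}.

Buchberger on the second generating set:
h_1 = 20xy - 5yz + 15z^2 - 35x + 35z - 55, LT = xy.
h_2 = -32xy + 8yz - 24z^2 + 56x - 44z + 88, LT = xy.
h_3 = 18xy - 2yz + 6z^2 - 14x + 38z - 32, LT = xy.

S(h_1,h_2): lcm = xy. S = 3/8z.
  reduce S modulo (h_1, h_2, h_3):
  remainder 3/8z ≠ 0; add k_4 = 3/8z to the basis.

S(h_1,h_3): lcm = xy. S = -5/36yz + 5/12z^2 - 35/36x - 13/36z - 35/36.
  reduce S modulo (h_1, h_2, h_3, k_4):
  remainder -35/36x - 35/36 ≠ 0; add k_5 = -35/36x - 35/36 to the basis.

S(h_1,k_5): lcm = xy. S = -1/4yz + 3/4z^2 - 7/4x - y + 7/4z - 11/4.
  reduce S modulo (h_1, h_2, h_3, k_4, k_5):
  remainder -y - 1 ≠ 0; add k_6 = -y - 1 to the basis.

The other S-polynomials (S(h_2,h_3), S(h_1,k_4), S(h_2,k_4), S(h_3,k_4), S(h_2,k_5), S(h_3,k_5), S(k_4,k_5), S(h_1,k_6), S(h_2,k_6), S(h_3,k_6), S(k_4,k_6), S(k_5,k_6)) all reduce to 0 modulo the current basis, so we have a Gröbner basis.
Inter-reduce: drop elements whose leading term is divisible by another's, tail-reduce, and make monic.
Reduced Gröbner basis: {x + 1, y + 1, z}.

These coincide, so the ideals are equal.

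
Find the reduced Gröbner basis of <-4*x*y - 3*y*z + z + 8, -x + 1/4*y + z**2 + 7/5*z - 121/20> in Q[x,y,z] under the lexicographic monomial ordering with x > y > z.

f_1 = -4*x*y - 3*y*z + z + 8, LT = x*y.
f_2 = -x + 1/4*y + z**2 + 7/5*z - 121/20, LT = x.

S(f_1,f_2): lcm = x*y. S = 1/4*y**2 + y*z**2 + 43/20*y*z - 121/20*y - 1/4*z - 2.
  leading term y**2: no divisor's leading term divides it; move 1/4*y**2 to the remainder.
  leading term y*z**2: no divisor's leading term divides it; move y*z**2 to the remainder.
  leading term y*z: no divisor's leading term divides it; move 43/20*y*z to the remainder.
  leading term y: no divisor's leading term divides it; move -121/20*y to the remainder.
  leading term z: no divisor's leading term divides it; move -1/4*z to the remainder.
  leading term 1: no divisor's leading term divides it; move -2 to the remainder.
  remainder 1/4*y**2 + y*z**2 + 43/20*y*z - 121/20*y - 1/4*z - 2 ≠ 0; add g_3 = 1/4*y**2 + y*z**2 + 43/20*y*z - 121/20*y - 1/4*z - 2 to the basis.

The other S-polynomials (S(f_1,g_3), S(f_2,g_3)) all reduce to 0 modulo the current basis, so we have a Gröbner basis.
Inter-reduce: drop elements whose leading term is divisible by another's, tail-reduce, and make monic.

G = {x - 1/4*y - z**2 - 7/5*z + 121/20, y**2 + 4*y*z**2 + 43/5*y*z - 121/5*y - z - 8}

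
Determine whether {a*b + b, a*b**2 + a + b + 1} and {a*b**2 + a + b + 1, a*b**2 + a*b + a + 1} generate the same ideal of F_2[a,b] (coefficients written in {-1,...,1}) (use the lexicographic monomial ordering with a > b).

Equality of ideals is decidable: compute both reduced Gröbner bases (unique for the ordering) and check whether they agree.
Buchberger on the first generating set:
f_1 = a*b + b, LT = a*b.
f_2 = a*b**2 + a + b + 1, LT = a*b**2.

S(f_1,f_2): lcm = a*b**2. S = a + b**2 + b + 1.
  leading term a: no divisor's leading term divides it; move a to the remainder.
  leading term b**2: no divisor's leading term divides it; move b**2 to the remainder.
  leading term b: no divisor's leading term divides it; move b to the remainder.
  leading term 1: no divisor's leading term divides it; move 1 to the remainder.
  remainder a + b**2 + b + 1 ≠ 0; add g_3 = a + b**2 + b + 1 to the basis.

S(f_1,g_3): lcm = a*b. S = b**3 + b**2.
  leading term b**3: no divisor's leading term divides it; move b**3 to the remainder.
  leading term b**2: no divisor's leading term divides it; move b**2 to the remainder.
  remainder b**3 + b**2 ≠ 0; add g_4 = b**3 + b**2 to the basis.

S(f_2,g_3): lcm = a*b**2. S = a + b**4 + b**3 + b**2 + b + 1.
  leading term a: subtract (1)·g_3 from a + b**4 + b**3 + b**2 + b + 1 → b**4 + b**3
  leading term b**4: subtract (b)·g_4 from b**4 + b**3 → 0
  remainder 0.

S(f_1,g_4): lcm = a*b**3. S = a*b**2 + b**3.
  leading term a*b**2: subtract (b)·f_1 from a*b**2 + b**3 → b**3 + b**2
  leading term b**3: subtract (1)·g_4 from b**3 + b**2 → 0
  remainder 0.

S(f_2,g_4): lcm = a*b**3. S = a*b**2 + a*b + b**2 + b.
  leading term a*b**2: subtract (b)·f_1 from a*b**2 + a*b + b**2 + b → a*b + b
  leading term a*b: subtract (1)·f_1 from a*b + b → 0
  remainder 0.

S(g_3,g_4): leading monomials are coprime, so the S-polynomial reduces to 0 (Buchberger's first criterion).
Every S-polynomial of the final basis reduces to 0, so we have a Gröbner basis.
Inter-reduce: drop elements whose leading term is divisible by another's, tail-reduce, and make monic.
Reduced Gröbner basis: {a + b**2 + b + 1, b**3 + b**2}.

Buchberger on the second generating set:
h_1 = a*b**2 + a + b + 1, LT = a*b**2.
h_2 = a*b**2 + a*b + a + 1, LT = a*b**2.

S(h_1,h_2): lcm = a*b**2. S = a*b + b.
  leading term a*b: no divisor's leading term divides it; move a*b to the remainder.
  leading term b: no divisor's leading term divides it; move b to the remainder.
  remainder a*b + b ≠ 0; add k_3 = a*b + b to the basis.

S(h_1,k_3): lcm = a*b**2. S = a + b**2 + b + 1.
  leading term a: no divisor's leading term divides it; move a to the remainder.
  leading term b**2: no divisor's leading term divides it; move b**2 to the remainder.
  leading term b: no divisor's leading term divides it; move b to the remainder.
  leading term 1: no divisor's leading term divides it; move 1 to the remainder.
  remainder a + b**2 + b + 1 ≠ 0; add k_4 = a + b**2 + b + 1 to the basis.

S(h_2,k_3): lcm = a*b**2. S = a*b + a + b**2 + 1.
  leading term a*b: subtract (1)·k_3 from a*b + a + b**2 + 1 → a + b**2 + b + 1
  leading term a: subtract (1)·k_4 from a + b**2 + b + 1 → 0
  remainder 0.

S(h_1,k_4): lcm = a*b**2. S = a + b**4 + b**3 + b**2 + b + 1.
  leading term a: subtract (1)·k_4 from a + b**4 + b**3 + b**2 + b + 1 → b**4 + b**3
  leading term b**4: no divisor's leading term divides it; move b**4 to the remainder.
  leading term b**3: no divisor's leading term divides it; move b**3 to the remainder.
  remainder b**4 + b**3 ≠ 0; add k_5 = b**4 + b**3 to the basis.

S(h_2,k_4): lcm = a*b**2. S = a*b + a + b**4 + b**3 + b**2 + 1.
  leading term a*b: subtract (1)·k_3 from a*b + a + b**4 + b**3 + b**2 + 1 → a + b**4 + b**3 + b**2 + b + 1
  leading term a: subtract (1)·k_4 from a + b**4 + b**3 + b**2 + b + 1 → b**4 + b**3
  leading term b**4: subtract (1)·k_5 from b**4 + b**3 → 0
  remainder 0.

S(k_3,k_4): lcm = a*b. S = b**3 + b**2.
  leading term b**3: no divisor's leading term divides it; move b**3 to the remainder.
  leading term b**2: no divisor's leading term divides it; move b**2 to the remainder.
  remainder b**3 + b**2 ≠ 0; add k_6 = b**3 + b**2 to the basis.

S(h_1,k_5): lcm = a*b**4. S = a*b**3 + a*b**2 + b**3 + b**2.
  leading term a*b**3: subtract (b)·h_1 from a*b**3 + a*b**2 + b**3 + b**2 → a*b**2 + a*b + b**3 + b
  leading term a*b**2: subtract (1)·h_1 from a*b**2 + a*b + b**3 + b → a*b + a + b**3 + 1
  leading term a*b: subtract (1)·k_3 from a*b + a + b**3 + 1 → a + b**3 + b + 1
  leading term a: subtract (1)·k_4 from a + b**3 + b + 1 → b**3 + b**2
  leading term b**3: subtract (1)·k_6 from b**3 + b**2 → 0
  remainder 0.

S(h_2,k_5): lcm = a*b**4. S = a*b**2 + b**2.
  leading term a*b**2: subtract (1)·h_1 from a*b**2 + b**2 → a + b**2 + b + 1
  leading term a: subtract (1)·k_4 from a + b**2 + b + 1 → 0
  remainder 0.

S(k_3,k_5): lcm = a*b**4. S = a*b**3 + b**4.
  leading term a*b**3: subtract (b)·h_1 from a*b**3 + b**4 → a*b + b**4 + b**2 + b
  leading term a*b: subtract (1)·k_3 from a*b + b**4 + b**2 + b → b**4 + b**2
  leading term b**4: subtract (1)·k_5 from b**4 + b**2 → b**3 + b**2
  leading term b**3: subtract (1)·k_6 from b**3 + b**2 → 0
  remainder 0.

S(k_4,k_5): leading monomials are coprime, so the S-polynomial reduces to 0 (Buchberger's first criterion).
S(h_1,k_6): lcm = a*b**3. S = a*b**2 + a*b + b**2 + b.
  leading term a*b**2: subtract (1)·h_1 from a*b**2 + a*b + b**2 + b → a*b + a + b**2 + 1
  leading term a*b: subtract (1)·k_3 from a*b + a + b**2 + 1 → a + b**2 + b + 1
  leading term a: subtract (1)·k_4 from a + b**2 + b + 1 → 0
  remainder 0.

S(h_2,k_6): lcm = a*b**3. S = a*b + b.
  leading term a*b: subtract (1)·k_3 from a*b + b → 0
  remainder 0.

S(k_3,k_6): lcm = a*b**3. S = a*b**2 + b**3.
  leading term a*b**2: subtract (1)·h_1 from a*b**2 + b**3 → a + b**3 + b + 1
  leading term a: subtract (1)·k_4 from a + b**3 + b + 1 → b**3 + b**2
  leading term b**3: subtract (1)·k_6 from b**3 + b**2 → 0
  remainder 0.

S(k_4,k_6): leading monomials are coprime, so the S-polynomial reduces to 0 (Buchberger's first criterion).
S(k_5,k_6): lcm = b**4. S = 0.
  remainder 0.

Every S-polynomial of the final basis reduces to 0, so we have a Gröbner basis.
Inter-reduce: drop elements whose leading term is divisible by another's, tail-reduce, and make monic.
Reduced Gröbner basis: {a + b**2 + b + 1, b**3 + b**2}.

These coincide, so the ideals are equal.

Yes, the ideals are equal.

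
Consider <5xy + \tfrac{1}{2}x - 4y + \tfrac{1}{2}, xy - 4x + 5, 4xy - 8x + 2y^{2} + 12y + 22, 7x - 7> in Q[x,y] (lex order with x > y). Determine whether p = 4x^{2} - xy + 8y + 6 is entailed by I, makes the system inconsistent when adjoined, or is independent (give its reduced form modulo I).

First compute the reduced Gröbner basis of I by Buchberger's algorithm.
f_1 = 5xy + \tfrac{1}{2}x - 4y + \tfrac{1}{2}, LT = xy.
f_2 = xy - 4x + 5, LT = xy.
f_3 = 4xy - 8x + 2y^{2} + 12y + 22, LT = xy.
f_4 = 7x - 7, LT = x.

S(f_1,f_2): lcm = xy. S = \tfrac{41}{10}x - \tfrac{4}{5}y - \tfrac{49}{10}.
  leading term x: subtract (\tfrac{41}{70})·f_4 from \tfrac{41}{10}x - \tfrac{4}{5}y - \tfrac{49}{10} → -\tfrac{4}{5}y - \tfrac{4}{5}
  leading term y: no divisor's leading term divides it; move -\tfrac{4}{5}y to the remainder.
  leading term 1: no divisor's leading term divides it; move -\tfrac{4}{5} to the remainder.
  remainder -\tfrac{4}{5}y - \tfrac{4}{5} ≠ 0; add h_5 = -\tfrac{4}{5}y - \tfrac{4}{5} to the basis.

The other S-polynomials (S(f_1,f_3), S(f_1,f_4), S(f_2,f_3), S(f_2,f_4), S(f_3,f_4), S(f_1,h_5), S(f_2,h_5), S(f_3,h_5), S(f_4,h_5)) all reduce to 0 modulo the current basis, so we have a Gröbner basis.
Inter-reduce: drop elements whose leading term is divisible by another's, tail-reduce, and make monic.
Reduced Gröbner basis: {x - 1, y + 1}.
Label its elements g_1 = x - 1, g_2 = y + 1.

Reduce p = 4x^{2} - xy + 8y + 6 modulo G:
  leading term x^{2}: subtract (4x)·g_1 from 4x^{2} - xy + 8y + 6 → -xy + 4x + 8y + 6
  leading term xy: subtract (-y)·g_1 from -xy + 4x + 8y + 6 → 4x + 7y + 6
  leading term x: subtract (4)·g_1 from 4x + 7y + 6 → 7y + 10
  leading term y: subtract (7)·g_2 from 7y + 10 → 3
  leading term 1: no divisor's leading term divides it; move 3 to the remainder.
  normal form = 3.
The normal form is nonzero, so p ∉ I. Since p minus its normal form lies in I, I + (p) = I + (r) where r = 3; decide whether this ideal is the whole ring.
Here r = 3 is a nonzero constant, hence a unit: 1 ∈ I + (p), the Gröbner basis of I + (p) is {1}, and the enlarged system has no common solution — adjoining p is inconsistent.

Adjoining 4x^{2} - xy + 8y + 6 makes the ideal the whole ring: the system is inconsistent.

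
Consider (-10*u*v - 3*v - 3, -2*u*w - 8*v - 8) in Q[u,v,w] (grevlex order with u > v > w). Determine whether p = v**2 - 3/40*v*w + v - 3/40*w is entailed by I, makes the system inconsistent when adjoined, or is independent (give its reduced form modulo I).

v**2 - 3/40*v*w + v - 3/40*w lies in I (it reduces to 0).

First compute the reduced Gröbner basis of I by Buchberger's algorithm.
f_1 = -10*u*v - 3*v - 3, LT = u*v.
f_2 = -2*u*w - 8*v - 8, LT = u*w.

S(f_1,f_2): lcm = u*v*w. S = -4*v**2 + 3/10*v*w - 4*v + 3/10*w.
  leading term v**2: no divisor's leading term divides it; move -4*v**2 to the remainder.
  leading term v*w: no divisor's leading term divides it; move 3/10*v*w to the remainder.
  leading term v: no divisor's leading term divides it; move -4*v to the remainder.
  leading term w: no divisor's leading term divides it; move 3/10*w to the remainder.
  remainder -4*v**2 + 3/10*v*w - 4*v + 3/10*w ≠ 0; add h_3 = -4*v**2 + 3/10*v*w - 4*v + 3/10*w to the basis.

S(f_1,h_3): lcm = u*v**2. S = 3/40*u*v*w - u*v + 3/10*v**2 + 3/40*u*w + 3/10*v.
  leading term u*v*w: subtract (-3/400*w)·f_1 from 3/40*u*v*w - u*v + 3/10*v**2 + 3/40*u*w + 3/10*v → -u*v + 3/10*v**2 + 3/40*u*w - 9/400*v*w + 3/10*v - 9/400*w
  leading term u*v: subtract (1/10)·f_1 from -u*v + 3/10*v**2 + 3/40*u*w - 9/400*v*w + 3/10*v - 9/400*w → 3/10*v**2 + 3/40*u*w - 9/400*v*w + 3/5*v - 9/400*w + 3/10
  leading term v**2: subtract (-3/40)·h_3 from 3/10*v**2 + 3/40*u*w - 9/400*v*w + 3/5*v - 9/400*w + 3/10 → 3/40*u*w + 3/10*v + 3/10
  leading term u*w: subtract (-3/80)·f_2 from 3/40*u*w + 3/10*v + 3/10 → 0
  remainder 0.

S(f_2,h_3): leading monomials are coprime, so the S-polynomial reduces to 0 (Buchberger's first criterion).
Every S-polynomial of the final basis reduces to 0, so we have a Gröbner basis.
Inter-reduce: drop elements whose leading term is divisible by another's, tail-reduce, and make monic.
Reduced Gröbner basis: {u*v + 3/10*v + 3/10, v**2 - 3/40*v*w + v - 3/40*w, u*w + 4*v + 4}.
Label its elements g_1 = u*v + 3/10*v + 3/10, g_2 = v**2 - 3/40*v*w + v - 3/40*w, g_3 = u*w + 4*v + 4.

Reduce p = v**2 - 3/40*v*w + v - 3/40*w modulo G:
  leading term v**2: subtract (1)·g_2 from v**2 - 3/40*v*w + v - 3/40*w → 0
  normal form = 0.
Since the normal form is 0, p ∈ I.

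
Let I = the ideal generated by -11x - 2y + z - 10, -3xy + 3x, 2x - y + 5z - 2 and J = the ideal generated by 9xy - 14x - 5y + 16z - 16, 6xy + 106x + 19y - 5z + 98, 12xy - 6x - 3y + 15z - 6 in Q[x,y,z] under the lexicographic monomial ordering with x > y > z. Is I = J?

Yes, the ideals are equal.

Two ideals are equal iff their reduced Gröbner bases coincide (the reduced basis is unique for a fixed ordering).
Buchberger on the first generating set:
f_1 = -11x - 2y + z - 10, LT = x.
f_2 = -3xy + 3x, LT = xy.
f_3 = 2x - y + 5z - 2, LT = x.

S(f_1,f_2): lcm = xy. S = x + 2/11y^2 - 1/11yz + 10/11y.
  reduce S modulo (f_1, f_2, f_3):
  remainder 2/11y^2 - 1/11yz + 8/11y + 1/11z - 10/11 ≠ 0; add g_4 = 2/11y^2 - 1/11yz + 8/11y + 1/11z - 10/11 to the basis.

S(f_1,f_3): lcm = x. S = 15/22y - 57/22z + 21/11.
  reduce S modulo (f_1, f_2, f_3, g_4):
  remainder 15/22y - 57/22z + 21/11 ≠ 0; add g_5 = 15/22y - 57/22z + 21/11 to the basis.

S(f_2,f_3): lcm = xy. S = -x + 1/2y^2 - 5/2yz + y.
  reduce S modulo (f_1, f_2, f_3, g_4, g_5):
  remainder -171/20z^2 + 57/20z + 57/10 ≠ 0; add g_6 = -171/20z^2 + 57/20z + 57/10 to the basis.

The other S-polynomials (S(f_1,g_4), S(f_2,g_4), S(f_3,g_4), S(f_1,g_5), S(f_2,g_5), S(f_3,g_5), S(g_4,g_5), S(f_1,g_6), S(f_2,g_6), S(f_3,g_6), S(g_4,g_6), S(g_5,g_6)) all reduce to 0 modulo the current basis, so we have a Gröbner basis.
Inter-reduce: drop elements whose leading term is divisible by another's, tail-reduce, and make monic.
Reduced Gröbner basis: {x + 3/5z + 2/5, y - 19/5z + 14/5, z^2 - 1/3z - 2/3}.

Buchberger on the second generating set:
h_1 = 9xy - 14x - 5y + 16z - 16, LT = xy.
h_2 = 6xy + 106x + 19y - 5z + 98, LT = xy.
h_3 = 12xy - 6x - 3y + 15z - 6, LT = xy.

S(h_1,h_2): lcm = xy. S = -173/9x - 67/18y + 47/18z - 163/9.
  reduce S modulo (h_1, h_2, h_3):
  remainder -173/9x - 67/18y + 47/18z - 163/9 ≠ 0; add k_4 = -173/9x - 67/18y + 47/18z - 163/9 to the basis.

S(h_1,h_3): lcm = xy. S = -19/18x - 11/36y + 19/36z - 23/18.
  reduce S modulo (h_1, h_2, h_3, k_4):
  remainder -35/346y + 133/346z - 49/173 ≠ 0; add k_5 = -35/346y + 133/346z - 49/173 to the basis.

S(h_1,k_4): lcm = xy. S = -14/9x - 67/346y^2 + 47/346yz - 2332/1557y + 16/9z - 16/9.
  reduce S modulo (h_1, h_2, h_3, k_4, k_5):
  remainder -57/25z^2 + 19/25z + 38/25 ≠ 0; add k_6 = -57/25z^2 + 19/25z + 38/25 to the basis.

The other S-polynomials (S(h_2,h_3), S(h_2,k_4), S(h_3,k_4), S(h_1,k_5), S(h_2,k_5), S(h_3,k_5), S(k_4,k_5), S(h_1,k_6), S(h_2,k_6), S(h_3,k_6), S(k_4,k_6), S(k_5,k_6)) all reduce to 0 modulo the current basis, so we have a Gröbner basis.
Inter-reduce: drop elements whose leading term is divisible by another's, tail-reduce, and make monic.
Reduced Gröbner basis: {x + 3/5z + 2/5, y - 19/5z + 14/5, z^2 - 1/3z - 2/3}.

These coincide, so the ideals are equal.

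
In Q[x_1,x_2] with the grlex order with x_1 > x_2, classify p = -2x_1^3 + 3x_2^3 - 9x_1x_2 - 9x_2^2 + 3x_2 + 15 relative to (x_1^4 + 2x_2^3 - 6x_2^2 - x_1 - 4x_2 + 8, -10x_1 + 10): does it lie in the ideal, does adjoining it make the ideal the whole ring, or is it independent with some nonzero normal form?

Adjoining -2x_1^3 + 3x_2^3 - 9x_1x_2 - 9x_2^2 + 3x_2 + 15 makes the ideal the whole ring: the system is inconsistent.

First compute the reduced Gröbner basis of I by Buchberger's algorithm.
f_1 = x_1^4 + 2x_2^3 - 6x_2^2 - x_1 - 4x_2 + 8, LT = x_1^4.
f_2 = -10x_1 + 10, LT = x_1.

S(f_1,f_2): lcm = x_1^4. S = x_1^3 + 2x_2^3 - 6x_2^2 - x_1 - 4x_2 + 8.
  reduce S modulo (f_1, f_2):
  remainder 2x_2^3 - 6x_2^2 - 4x_2 + 8 ≠ 0; add h_3 = 2x_2^3 - 6x_2^2 - 4x_2 + 8 to the basis.

The other S-polynomials (S(f_1,h_3), S(f_2,h_3)) all reduce to 0 modulo the current basis, so we have a Gröbner basis.
Inter-reduce: drop elements whose leading term is divisible by another's, tail-reduce, and make monic.
Reduced Gröbner basis: {x_2^3 - 3x_2^2 - 2x_2 + 4, x_1 - 1}.
Label its elements g_1 = x_2^3 - 3x_2^2 - 2x_2 + 4, g_2 = x_1 - 1.

Reduce p = -2x_1^3 + 3x_2^3 - 9x_1x_2 - 9x_2^2 + 3x_2 + 15 modulo G:
  leading term x_1^3: subtract (-2x_1^2)·g_2 from -2x_1^3 + 3x_2^3 - 9x_1x_2 - 9x_2^2 + 3x_2 + 15 → 3x_2^3 - 2x_1^2 - 9x_1x_2 - 9x_2^2 + 3x_2 + 15
  leading term x_2^3: subtract (3)·g_1 from 3x_2^3 - 2x_1^2 - 9x_1x_2 - 9x_2^2 + 3x_2 + 15 → -2x_1^2 - 9x_1x_2 + 9x_2 + 3
  leading term x_1^2: subtract (-2x_1)·g_2 from -2x_1^2 - 9x_1x_2 + 9x_2 + 3 → -9x_1x_2 - 2x_1 + 9x_2 + 3
  leading term x_1x_2: subtract (-9x_2)·g_2 from -9x_1x_2 - 2x_1 + 9x_2 + 3 → -2x_1 + 3
  leading term x_1: subtract (-2)·g_2 from -2x_1 + 3 → 1
  leading term 1: no divisor's leading term divides it; move 1 to the remainder.
  normal form = 1.
The normal form is nonzero, so p ∉ I. Since p minus its normal form lies in I, I + (p) = I + (r) where r = 1; decide whether this ideal is the whole ring.
Here r = 1 is a nonzero constant, hence a unit: 1 ∈ I + (p), the Gröbner basis of I + (p) is {1}, and the enlarged system has no common solution — adjoining p is inconsistent.

Ideal membership is decidable via reduction modulo a Gröbner basis.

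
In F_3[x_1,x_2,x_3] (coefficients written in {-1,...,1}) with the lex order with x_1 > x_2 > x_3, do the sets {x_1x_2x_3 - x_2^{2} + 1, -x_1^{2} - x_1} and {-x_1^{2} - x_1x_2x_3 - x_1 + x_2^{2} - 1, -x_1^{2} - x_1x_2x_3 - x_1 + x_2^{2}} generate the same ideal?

No, the ideals differ.

For a fixed monomial order, each ideal has a unique reduced Gröbner basis; comparing bases decides equality.
Buchberger on the first generating set:
f_1 = x_1x_2x_3 - x_2^{2} + 1, LT = x_1x_2x_3.
f_2 = -x_1^{2} - x_1, LT = x_1^{2}.

S(f_1,f_2): lcm = x_1^{2}x_2x_3. S = -x_1x_2^{2} - x_1x_2x_3 + x_1.
  reduce S modulo (f_1, f_2):
  remainder -x_1x_2^{2} + x_1 - x_2^{2} + 1 ≠ 0; add g_3 = -x_1x_2^{2} + x_1 - x_2^{2} + 1 to the basis.

S(f_1,g_3): lcm = x_1x_2^{2}x_3. S = x_1x_3 - x_2^{3} - x_2^{2}x_3 + x_2 + x_3.
  reduce S modulo (f_1, f_2, g_3):
  remainder x_1x_3 - x_2^{3} - x_2^{2}x_3 + x_2 + x_3 ≠ 0; add g_4 = x_1x_3 - x_2^{3} - x_2^{2}x_3 + x_2 + x_3 to the basis.

S(f_1,g_4): lcm = x_1x_2x_3. S = x_2^{4} + x_2^{3}x_3 + x_2^{2} - x_2x_3 + 1.
  reduce S modulo (f_1, f_2, g_3, g_4):
  remainder x_2^{4} + x_2^{3}x_3 + x_2^{2} - x_2x_3 + 1 ≠ 0; add g_5 = x_2^{4} + x_2^{3}x_3 + x_2^{2} - x_2x_3 + 1 to the basis.

The other S-polynomials (S(f_2,g_3), S(f_2,g_4), S(g_3,g_4), S(f_1,g_5), S(f_2,g_5), S(g_3,g_5), S(g_4,g_5)) all reduce to 0 modulo the current basis, so we have a Gröbner basis.
Inter-reduce: drop elements whose leading term is divisible by another's, tail-reduce, and make monic.
Reduced Gröbner basis: {x_1^{2} + x_1, x_1x_2^{2} - x_1 + x_2^{2} - 1, x_1x_3 - x_2^{3} - x_2^{2}x_3 + x_2 + x_3, x_2^{4} + x_2^{3}x_3 + x_2^{2} - x_2x_3 + 1}.

Buchberger on the second generating set:
h_1 = -x_1^{2} - x_1x_2x_3 - x_1 + x_2^{2} - 1, LT = x_1^{2}.
h_2 = -x_1^{2} - x_1x_2x_3 - x_1 + x_2^{2}, LT = x_1^{2}.

S(h_1,h_2): lcm = x_1^{2}. S = 1.
  reduce S modulo (h_1, h_2):
  remainder 1 ≠ 0; add k_3 = 1 to the basis.

The other S-polynomials (S(h_1,k_3), S(h_2,k_3)) all reduce to 0 modulo the current basis, so we have a Gröbner basis.
Inter-reduce: drop elements whose leading term is divisible by another's, tail-reduce, and make monic.
Reduced Gröbner basis: {1}.

The bases are distinct; the ideals are different.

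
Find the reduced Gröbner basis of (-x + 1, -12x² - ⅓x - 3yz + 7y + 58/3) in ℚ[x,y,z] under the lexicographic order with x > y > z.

G = {x - 1, yz - 7/3y - 7/3}

f_1 = -x + 1, LT = x.
f_2 = -12x² - ⅓x - 3yz + 7y + 58/3, LT = x².

S(f_1,f_2): lcm = x². S = -37/36x - ¼yz + 7/12y + 29/18.
  leading term x: subtract (37/36)·f_1 from -37/36x - ¼yz + 7/12y + 29/18 → -¼yz + 7/12y + 7/12
  leading term yz: no divisor's leading term divides it; move -¼yz to the remainder.
  leading term y: no divisor's leading term divides it; move 7/12y to the remainder.
  leading term 1: no divisor's leading term divides it; move 7/12 to the remainder.
  remainder -¼yz + 7/12y + 7/12 ≠ 0; add g_3 = -¼yz + 7/12y + 7/12 to the basis.

S(f_1,g_3): leading monomials are coprime, so the S-polynomial reduces to 0 (Buchberger's first criterion).
S(f_2,g_3): leading monomials are coprime, so the S-polynomial reduces to 0 (Buchberger's first criterion).
Every S-polynomial of the final basis reduces to 0, so we have a Gröbner basis.
Inter-reduce: drop elements whose leading term is divisible by another's, tail-reduce, and make monic.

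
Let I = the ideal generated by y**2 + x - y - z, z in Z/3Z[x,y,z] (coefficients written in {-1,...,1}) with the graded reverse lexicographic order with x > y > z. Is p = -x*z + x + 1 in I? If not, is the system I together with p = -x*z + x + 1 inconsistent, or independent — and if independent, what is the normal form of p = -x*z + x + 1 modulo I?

-x*z + x + 1 is independent of I; its normal form modulo I is x + 1.

First compute the reduced Gröbner basis of I by Buchberger's algorithm.
f_1 = y**2 + x - y - z, LT = y**2.
f_2 = z, LT = z.

The S-polynomials (S(f_1,f_2)) all reduce to 0 modulo the current basis, so we have a Gröbner basis.
Inter-reduce: drop elements whose leading term is divisible by another's, tail-reduce, and make monic.
Reduced Gröbner basis: {y**2 + x - y, z}.
Label its elements g_1 = y**2 + x - y, g_2 = z.

Reduce p = -x*z + x + 1 modulo G:
  leading term x*z: subtract (-x)·g_2 from -x*z + x + 1 → x + 1
  leading term x: no divisor's leading term divides it; move x to the remainder.
  leading term 1: no divisor's leading term divides it; move 1 to the remainder.
  normal form = x + 1.
The normal form is nonzero, so p ∉ I. Since p minus its normal form lies in I, I + (p) = I + (r) where r = x + 1; decide whether this ideal is the whole ring.
Run Buchberger on G together with r (pairs among the g_i already reduce to 0 since G is a Gröbner basis):
g_1 = y**2 + x - y, LT = y**2.
g_2 = z, LT = z.
r = x + 1, LT = x.

The S-polynomials (S(g_1,g_2), S(g_1,r), S(g_2,r)) all reduce to 0 modulo the current basis, so we have a Gröbner basis.
Inter-reduce: drop elements whose leading term is divisible by another's, tail-reduce, and make monic.
Reduced Gröbner basis: {y**2 - y - 1, x + 1, z}.
The reduced Gröbner basis of I + (p) is {y**2 - y - 1, x + 1, z} ≠ {1}, a proper ideal, so the enlarged system stays consistent: p is independent of I, with normal form x + 1.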